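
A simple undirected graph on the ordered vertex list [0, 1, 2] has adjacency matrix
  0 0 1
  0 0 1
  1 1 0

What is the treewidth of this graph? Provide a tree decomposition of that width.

Treewidth 1.
One such decomposition:
Bags: B1 = {0, 2}  B2 = {1, 2}
Tree: B1–B2

Every bag has size at most 2, so the width is 2 − 1 = 1 and tw(G) ≤ 1. Since G has at least one edge (e.g. 0–2), it is not an edgeless graph, so tw(G) ≥ 1. Therefore the treewidth is 1.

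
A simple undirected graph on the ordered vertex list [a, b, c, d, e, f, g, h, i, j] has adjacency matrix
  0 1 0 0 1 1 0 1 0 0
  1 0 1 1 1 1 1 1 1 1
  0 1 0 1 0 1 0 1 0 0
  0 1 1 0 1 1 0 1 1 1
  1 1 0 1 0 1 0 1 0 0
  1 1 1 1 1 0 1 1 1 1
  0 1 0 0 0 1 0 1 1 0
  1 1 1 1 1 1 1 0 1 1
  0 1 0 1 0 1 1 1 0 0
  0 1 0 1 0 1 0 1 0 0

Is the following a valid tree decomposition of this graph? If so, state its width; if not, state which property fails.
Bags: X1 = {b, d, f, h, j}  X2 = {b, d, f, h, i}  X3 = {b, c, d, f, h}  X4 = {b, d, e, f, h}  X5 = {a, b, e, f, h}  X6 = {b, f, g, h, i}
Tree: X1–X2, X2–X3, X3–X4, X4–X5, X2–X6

Checking the three conditions: (i) the bags cover all of {a, b, c, d, e, f, g, h, i, j}; (ii) for each edge, some bag contains both endpoints; (iii) the bags containing any fixed vertex form a subtree. All hold, so the decomposition is valid with width 5 − 1 = 4.

Yes; width 4.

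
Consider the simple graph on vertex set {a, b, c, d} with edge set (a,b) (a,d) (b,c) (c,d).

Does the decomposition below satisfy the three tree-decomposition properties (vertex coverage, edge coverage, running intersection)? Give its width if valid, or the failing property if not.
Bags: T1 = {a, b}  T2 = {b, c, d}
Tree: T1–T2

No — edge (d,a) lies in no bag.

A tree decomposition must satisfy three properties: every vertex lies in some bag; for every edge, both endpoints lie together in some bag; and for every vertex, the bags containing it form a connected subtree. Here edge (d,a) lies in no bag, so the decomposition is invalid.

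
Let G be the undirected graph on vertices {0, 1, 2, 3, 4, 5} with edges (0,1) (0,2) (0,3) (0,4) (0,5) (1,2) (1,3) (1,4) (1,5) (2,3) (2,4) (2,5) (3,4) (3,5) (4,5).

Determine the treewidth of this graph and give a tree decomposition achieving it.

Treewidth 5.
One such decomposition:
Bags: B1 = {0, 1, 2, 3, 4, 5}
Tree: (single bag)

With just one bag of size 6, the width is 6 − 1 = 5, so tw(G) ≤ 5. Conversely, {0, 1, 2, 3, 4, 5} is a clique of size 6, and the vertices of any clique must share a bag in every tree decomposition; so some bag has ≥ 6 vertices and tw(G) ≥ 5. Combining the bounds, tw(G) = 5.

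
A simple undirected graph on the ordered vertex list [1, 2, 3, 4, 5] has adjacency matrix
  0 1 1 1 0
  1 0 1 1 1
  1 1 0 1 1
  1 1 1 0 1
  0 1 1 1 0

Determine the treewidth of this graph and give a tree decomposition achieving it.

Every bag has size at most 4, so the width is 4 − 1 = 3 and tw(G) ≤ 3. For the lower bound, the 4 vertices {1, 2, 3, 4} are pairwise adjacent, and any tree decomposition puts a clique entirely inside one bag — forcing width ≥ 3. The upper and lower bounds meet at 3, so that is the treewidth.

Treewidth 3.
One such decomposition:
Bags: B1 = {2, 3, 4, 5}  B2 = {1, 2, 3, 4}
Tree: B1–B2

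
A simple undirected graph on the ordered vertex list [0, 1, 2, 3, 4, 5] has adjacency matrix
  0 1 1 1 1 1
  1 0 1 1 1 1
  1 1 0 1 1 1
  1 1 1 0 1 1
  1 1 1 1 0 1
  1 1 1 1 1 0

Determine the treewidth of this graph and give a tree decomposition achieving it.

With just one bag of size 6, the width is 6 − 1 = 5, so tw(G) ≤ 5. Conversely, {0, 1, 2, 3, 4, 5} is a clique of size 6, and the vertices of any clique must share a bag in every tree decomposition; so some bag has ≥ 6 vertices and tw(G) ≥ 5. The upper and lower bounds meet at 5, so that is the treewidth.

Treewidth 5.
One optimal decomposition is:
Bags: B1 = {0, 1, 2, 3, 4, 5}
Tree: (single bag)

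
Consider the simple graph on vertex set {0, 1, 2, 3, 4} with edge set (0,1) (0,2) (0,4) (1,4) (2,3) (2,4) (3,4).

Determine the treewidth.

A width-2 tree decomposition is:
Bags: B1 = {0, 1, 4}  B2 = {0, 2, 4}  B3 = {2, 3, 4}
Tree: B1–B2, B2–B3
Each bag holds 3 vertices, so the decomposition has width 2, which upper-bounds the treewidth. Conversely, {0, 1, 4} is a clique of size 3, and the vertices of any clique must share a bag in every tree decomposition; so some bag has ≥ 3 vertices and tw(G) ≥ 2. Hence tw(G) = 2 exactly.

2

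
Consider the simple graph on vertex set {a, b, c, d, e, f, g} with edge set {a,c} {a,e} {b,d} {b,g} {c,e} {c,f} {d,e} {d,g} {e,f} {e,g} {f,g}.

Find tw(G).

2

A width-2 tree decomposition is:
Bags: B1 = {e, f, g}  B2 = {d, e, g}  B3 = {c, e, f}  B4 = {a, c, e}  B5 = {b, d, g}
Tree: B1–B2, B1–B3, B3–B4, B2–B5
The largest bag has 3 vertices, giving width 2; this decomposition certifies tw(G) ≤ 2. On the other hand G contains the 3-clique {d, e, g}. A clique must lie in a single bag of any decomposition, so no decomposition can have width below 2. Therefore the treewidth is 2.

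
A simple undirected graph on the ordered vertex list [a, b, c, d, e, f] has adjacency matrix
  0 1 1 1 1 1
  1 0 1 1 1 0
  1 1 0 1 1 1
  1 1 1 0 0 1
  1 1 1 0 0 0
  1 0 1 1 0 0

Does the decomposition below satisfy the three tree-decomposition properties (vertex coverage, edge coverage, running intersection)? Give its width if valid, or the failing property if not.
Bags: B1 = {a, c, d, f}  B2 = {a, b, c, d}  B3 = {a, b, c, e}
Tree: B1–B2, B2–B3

Yes; width 3.

Checking the three conditions: (i) the bags cover all of {a, b, c, d, e, f}; (ii) for each edge, some bag contains both endpoints; (iii) the bags containing any fixed vertex form a subtree. All hold, so the decomposition is valid with width 4 − 1 = 3.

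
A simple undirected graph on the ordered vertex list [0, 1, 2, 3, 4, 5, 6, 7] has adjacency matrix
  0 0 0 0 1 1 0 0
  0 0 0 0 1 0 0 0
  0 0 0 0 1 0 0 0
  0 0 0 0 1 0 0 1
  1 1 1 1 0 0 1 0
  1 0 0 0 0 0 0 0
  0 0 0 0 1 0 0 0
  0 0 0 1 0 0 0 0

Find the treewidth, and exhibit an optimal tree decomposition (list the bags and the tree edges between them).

Treewidth 1.
One optimal decomposition is:
Bags: B1 = {0, 4}  B2 = {0, 5}  B3 = {3, 4}  B4 = {2, 4}  B5 = {3, 7}  B6 = {4, 6}  B7 = {1, 4}
Tree: B1–B2, B1–B3, B3–B4, B3–B5, B3–B6, B4–B7

Each bag holds 2 vertices, so the decomposition has width 1, which upper-bounds the treewidth. G has an edge, so its treewidth is at least 1. Combining the bounds, tw(G) = 1.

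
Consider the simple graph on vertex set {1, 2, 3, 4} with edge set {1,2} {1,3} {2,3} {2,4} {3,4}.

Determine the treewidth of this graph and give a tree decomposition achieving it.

Treewidth 2.
One such decomposition:
Bags: B1 = {2, 3, 4}  B2 = {1, 2, 3}
Tree: B1–B2

The largest bag has 3 vertices, giving width 2; this decomposition certifies tw(G) ≤ 2. For the lower bound, the 3 vertices {1, 2, 3} are pairwise adjacent, and any tree decomposition puts a clique entirely inside one bag — forcing width ≥ 2. The upper and lower bounds meet at 2, so that is the treewidth.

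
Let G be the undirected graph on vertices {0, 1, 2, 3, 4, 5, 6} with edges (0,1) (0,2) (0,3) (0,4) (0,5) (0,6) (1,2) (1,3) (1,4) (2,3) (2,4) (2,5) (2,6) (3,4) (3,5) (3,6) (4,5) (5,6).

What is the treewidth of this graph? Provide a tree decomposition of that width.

Each bag holds 5 vertices, so the decomposition has width 4, which upper-bounds the treewidth. On the other hand G contains the 5-clique {0, 1, 2, 3, 4}. A clique must lie in a single bag of any decomposition, so no decomposition can have width below 4. Hence tw(G) = 4 exactly.

Treewidth 4.
One optimal decomposition is:
Bags: B1 = {0, 2, 3, 4, 5}  B2 = {0, 1, 2, 3, 4}  B3 = {0, 2, 3, 5, 6}
Tree: B1–B2, B1–B3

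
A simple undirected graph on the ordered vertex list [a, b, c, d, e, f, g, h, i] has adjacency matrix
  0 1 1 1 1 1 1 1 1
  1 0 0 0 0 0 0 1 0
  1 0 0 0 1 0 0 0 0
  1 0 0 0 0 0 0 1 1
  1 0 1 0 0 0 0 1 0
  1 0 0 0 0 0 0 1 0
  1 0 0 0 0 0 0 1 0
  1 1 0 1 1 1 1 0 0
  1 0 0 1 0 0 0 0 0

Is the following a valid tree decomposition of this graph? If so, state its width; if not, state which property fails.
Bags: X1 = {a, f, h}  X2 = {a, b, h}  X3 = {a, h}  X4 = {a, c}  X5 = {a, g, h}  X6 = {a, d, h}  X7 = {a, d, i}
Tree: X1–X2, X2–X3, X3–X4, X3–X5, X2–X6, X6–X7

A tree decomposition must satisfy three properties: every vertex lies in some bag; for every edge, both endpoints lie together in some bag; and for every vertex, the bags containing it form a connected subtree. Here vertex e appears in no bag, so the decomposition is invalid.

No — vertex e appears in no bag.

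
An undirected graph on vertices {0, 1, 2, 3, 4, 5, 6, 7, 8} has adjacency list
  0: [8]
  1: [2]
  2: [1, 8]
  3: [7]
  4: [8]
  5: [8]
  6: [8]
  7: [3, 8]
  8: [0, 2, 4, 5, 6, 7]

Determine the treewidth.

A width-1 tree decomposition is:
Bags: B1 = {2, 8}  B2 = {5, 8}  B3 = {7, 8}  B4 = {4, 8}  B5 = {6, 8}  B6 = {0, 8}  B7 = {1, 2}  B8 = {3, 7}
Tree: B1–B2, B2–B3, B3–B4, B4–B5, B5–B6, B1–B7, B3–B8
Each bag holds 2 vertices, so the decomposition has width 1, which upper-bounds the treewidth. Any graph with an edge has treewidth ≥ 1, and G has the edge 2–8. Combining the bounds, tw(G) = 1.

1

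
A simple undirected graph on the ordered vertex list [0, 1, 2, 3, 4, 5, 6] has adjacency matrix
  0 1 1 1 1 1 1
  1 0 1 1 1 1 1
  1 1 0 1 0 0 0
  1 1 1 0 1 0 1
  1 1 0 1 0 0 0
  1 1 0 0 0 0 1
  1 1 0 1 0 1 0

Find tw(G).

A width-3 tree decomposition is:
Bags: B1 = {0, 1, 5, 6}  B2 = {0, 1, 3, 6}  B3 = {0, 1, 3, 4}  B4 = {0, 1, 2, 3}
Tree: B1–B2, B2–B3, B2–B4
Every bag has size at most 4, so the width is 4 − 1 = 3 and tw(G) ≤ 3. On the other hand G contains the 4-clique {0, 1, 2, 3}. A clique must lie in a single bag of any decomposition, so no decomposition can have width below 3. Combining the bounds, tw(G) = 3.

3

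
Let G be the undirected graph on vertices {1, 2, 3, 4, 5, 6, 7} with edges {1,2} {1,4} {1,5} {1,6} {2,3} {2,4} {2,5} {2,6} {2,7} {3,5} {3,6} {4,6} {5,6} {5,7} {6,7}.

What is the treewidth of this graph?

A width-3 tree decomposition is:
Bags: B1 = {1, 2, 4, 6}  B2 = {1, 2, 5, 6}  B3 = {2, 3, 5, 6}  B4 = {2, 5, 6, 7}
Tree: B1–B2, B2–B3, B3–B4
Each bag holds 4 vertices, so the decomposition has width 3, which upper-bounds the treewidth. For the lower bound, the 4 vertices {1, 2, 4, 6} are pairwise adjacent, and any tree decomposition puts a clique entirely inside one bag — forcing width ≥ 3. The upper and lower bounds meet at 3, so that is the treewidth.

3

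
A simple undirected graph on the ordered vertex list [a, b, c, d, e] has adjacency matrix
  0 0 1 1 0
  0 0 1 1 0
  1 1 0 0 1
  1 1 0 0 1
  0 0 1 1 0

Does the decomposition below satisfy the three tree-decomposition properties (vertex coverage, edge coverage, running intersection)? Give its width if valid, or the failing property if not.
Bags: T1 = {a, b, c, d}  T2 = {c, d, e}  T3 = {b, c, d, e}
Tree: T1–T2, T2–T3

A tree decomposition must satisfy three properties: every vertex lies in some bag; for every edge, both endpoints lie together in some bag; and for every vertex, the bags containing it form a connected subtree. Here bags containing vertex b are not connected in the tree, so the decomposition is invalid.

No — bags containing vertex b are not connected in the tree.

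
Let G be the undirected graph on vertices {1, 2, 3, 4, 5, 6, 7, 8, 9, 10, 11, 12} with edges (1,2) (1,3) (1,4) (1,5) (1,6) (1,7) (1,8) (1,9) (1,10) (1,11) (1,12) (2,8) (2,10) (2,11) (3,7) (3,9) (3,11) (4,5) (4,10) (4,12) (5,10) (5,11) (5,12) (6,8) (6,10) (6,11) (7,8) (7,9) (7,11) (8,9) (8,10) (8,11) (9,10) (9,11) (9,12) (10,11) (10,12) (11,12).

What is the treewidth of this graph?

A width-4 tree decomposition is:
Bags: B1 = {1, 9, 10, 11, 12}  B2 = {1, 8, 9, 10, 11}  B3 = {1, 7, 8, 9, 11}  B4 = {1, 5, 10, 11, 12}  B5 = {1, 6, 8, 10, 11}  B6 = {1, 3, 7, 9, 11}  B7 = {1, 2, 8, 10, 11}  B8 = {1, 4, 5, 10, 12}
Tree: B1–B2, B2–B3, B1–B4, B2–B5, B3–B6, B5–B7, B4–B8
The largest bag has 5 vertices, giving width 4; this decomposition certifies tw(G) ≤ 4. For the lower bound, the 5 vertices {1, 8, 9, 10, 11} are pairwise adjacent, and any tree decomposition puts a clique entirely inside one bag — forcing width ≥ 4. Therefore the treewidth is 4.

4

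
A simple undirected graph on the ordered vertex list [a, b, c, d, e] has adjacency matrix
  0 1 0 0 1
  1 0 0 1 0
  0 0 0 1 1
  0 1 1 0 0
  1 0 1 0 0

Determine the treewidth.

A width-2 tree decomposition is:
Bags: B1 = {a, b, d}  B2 = {a, c, d}  B3 = {a, c, e}
Tree: B1–B2, B2–B3
The largest bag has 3 vertices, giving width 2; this decomposition certifies tw(G) ≤ 2. Since a–b–d–c–e–a is a cycle in G, G is not acyclic. Forests are exactly the graphs of treewidth ≤ 1, so tw(G) ≥ 2. Combining the bounds, tw(G) = 2.

2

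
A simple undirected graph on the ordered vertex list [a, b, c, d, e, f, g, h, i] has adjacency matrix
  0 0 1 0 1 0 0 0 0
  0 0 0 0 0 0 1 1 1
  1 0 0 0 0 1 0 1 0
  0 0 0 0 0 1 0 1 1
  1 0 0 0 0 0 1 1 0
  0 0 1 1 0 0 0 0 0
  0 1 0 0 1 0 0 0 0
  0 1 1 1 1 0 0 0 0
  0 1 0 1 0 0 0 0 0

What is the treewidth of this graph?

3

A width-3 tree decomposition is:
Bags: B1 = {b, d, g, i}  B2 = {b, d, g, h}  B3 = {d, e, g, h}  B4 = {d, e, f, h}  B5 = {c, e, f, h}  B6 = {a, c, e, f}
Tree: B1–B2, B2–B3, B3–B4, B4–B5, B5–B6
Every bag has size at most 4, so the width is 4 − 1 = 3 and tw(G) ≤ 3. For the lower bound: the 4 vertex sets {b,g,i}, {d}, {h}, {a,c,e,f} are disjoint, each induces a connected subgraph, and every pair is joined by at least one edge of G. Contracting each set to a single vertex therefore yields K_{4} as a minor, and since treewidth is minor-monotone, tw(G) ≥ tw(K_{4}) = 3. Combining the bounds, tw(G) = 3.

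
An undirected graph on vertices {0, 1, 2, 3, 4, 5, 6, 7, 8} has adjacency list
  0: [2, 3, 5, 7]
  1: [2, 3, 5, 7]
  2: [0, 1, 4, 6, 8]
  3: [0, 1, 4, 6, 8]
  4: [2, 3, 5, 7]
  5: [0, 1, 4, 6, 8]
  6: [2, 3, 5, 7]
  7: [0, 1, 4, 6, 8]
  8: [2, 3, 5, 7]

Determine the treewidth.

A width-4 tree decomposition is:
Bags: B1 = {2, 3, 5, 6, 7}  B2 = {2, 3, 4, 5, 7}  B3 = {0, 2, 3, 5, 7}  B4 = {1, 2, 3, 5, 7}  B5 = {2, 3, 5, 7, 8}
Tree: B1–B2, B2–B3, B3–B4, B4–B5
The largest bag has 5 vertices, giving width 4; this decomposition certifies tw(G) ≤ 4. For the lower bound: the 5 vertex sets {3,6}, {4,7}, {0,5}, {2}, {1} are disjoint, each induces a connected subgraph, and every pair is joined by at least one edge of G. Contracting each set to a single vertex therefore yields K_{5} as a minor, and since treewidth is minor-monotone, tw(G) ≥ tw(K_{5}) = 4. Combining the bounds, tw(G) = 4.

4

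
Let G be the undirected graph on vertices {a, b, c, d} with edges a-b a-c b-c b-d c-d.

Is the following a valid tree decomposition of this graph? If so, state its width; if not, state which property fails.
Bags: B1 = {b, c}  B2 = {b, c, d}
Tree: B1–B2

No — vertex a appears in no bag.

A tree decomposition must satisfy three properties: every vertex lies in some bag; for every edge, both endpoints lie together in some bag; and for every vertex, the bags containing it form a connected subtree. Here vertex a appears in no bag, so the decomposition is invalid.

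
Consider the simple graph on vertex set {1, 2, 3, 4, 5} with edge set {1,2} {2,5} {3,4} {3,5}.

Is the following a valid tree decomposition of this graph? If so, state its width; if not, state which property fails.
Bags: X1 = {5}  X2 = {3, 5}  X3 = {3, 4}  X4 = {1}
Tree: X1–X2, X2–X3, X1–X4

No — vertex 2 appears in no bag.

A tree decomposition must satisfy three properties: every vertex lies in some bag; for every edge, both endpoints lie together in some bag; and for every vertex, the bags containing it form a connected subtree. Here vertex 2 appears in no bag, so the decomposition is invalid.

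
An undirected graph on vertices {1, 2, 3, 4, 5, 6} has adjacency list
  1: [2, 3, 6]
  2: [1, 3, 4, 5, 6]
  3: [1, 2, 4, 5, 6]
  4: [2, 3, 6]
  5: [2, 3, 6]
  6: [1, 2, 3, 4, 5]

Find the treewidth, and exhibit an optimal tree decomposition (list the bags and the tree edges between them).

Every bag has size at most 4, so the width is 4 − 1 = 3 and tw(G) ≤ 3. On the other hand G contains the 4-clique {1, 2, 3, 6}. A clique must lie in a single bag of any decomposition, so no decomposition can have width below 3. Hence tw(G) = 3 exactly.

Treewidth 3.
One optimal decomposition is:
Bags: B1 = {2, 3, 5, 6}  B2 = {2, 3, 4, 6}  B3 = {1, 2, 3, 6}
Tree: B1–B2, B1–B3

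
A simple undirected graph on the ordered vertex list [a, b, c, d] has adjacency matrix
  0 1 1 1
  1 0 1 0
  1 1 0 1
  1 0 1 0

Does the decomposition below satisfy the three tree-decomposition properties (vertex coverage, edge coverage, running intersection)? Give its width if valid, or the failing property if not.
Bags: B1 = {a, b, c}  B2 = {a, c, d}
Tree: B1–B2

Yes; width 2.

Every vertex of G appears in some bag (union = {a, b, c, d}); every edge is covered by a bag; and for each vertex v the set of bags containing v is connected in the bag tree. The decomposition is therefore valid. The largest bag has 3 vertices, so the width is 2.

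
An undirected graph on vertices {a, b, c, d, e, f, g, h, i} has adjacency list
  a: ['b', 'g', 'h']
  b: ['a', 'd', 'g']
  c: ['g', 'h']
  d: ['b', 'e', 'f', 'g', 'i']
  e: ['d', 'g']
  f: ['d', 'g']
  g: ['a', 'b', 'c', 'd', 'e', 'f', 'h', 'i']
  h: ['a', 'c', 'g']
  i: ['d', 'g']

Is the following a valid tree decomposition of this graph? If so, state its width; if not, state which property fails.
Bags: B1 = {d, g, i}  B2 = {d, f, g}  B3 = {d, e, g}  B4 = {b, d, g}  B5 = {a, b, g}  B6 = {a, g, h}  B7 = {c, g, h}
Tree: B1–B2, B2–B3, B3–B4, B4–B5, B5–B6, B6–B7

Yes; width 2.

Every vertex of G appears in some bag (union = {a, b, c, d, e, f, g, h, i}); every edge is covered by a bag; and for each vertex v the set of bags containing v is connected in the bag tree. The decomposition is therefore valid. The largest bag has 3 vertices, so the width is 2.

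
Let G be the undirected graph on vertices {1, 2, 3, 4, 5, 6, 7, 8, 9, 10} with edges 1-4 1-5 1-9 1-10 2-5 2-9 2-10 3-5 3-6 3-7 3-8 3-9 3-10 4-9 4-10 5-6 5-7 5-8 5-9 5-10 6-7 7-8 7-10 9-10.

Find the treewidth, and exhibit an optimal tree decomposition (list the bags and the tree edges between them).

Treewidth 3.
Bags: B1 = {3, 5, 9, 10}  B2 = {2, 5, 9, 10}  B3 = {1, 5, 9, 10}  B4 = {3, 5, 7, 10}  B5 = {3, 5, 7, 8}  B6 = {1, 4, 9, 10}  B7 = {3, 5, 6, 7}
Tree: B1–B2, B1–B3, B1–B4, B4–B5, B3–B6, B4–B7

The largest bag has 4 vertices, giving width 3; this decomposition certifies tw(G) ≤ 3. For the lower bound, the 4 vertices {1, 4, 9, 10} are pairwise adjacent, and any tree decomposition puts a clique entirely inside one bag — forcing width ≥ 3. Combining the bounds, tw(G) = 3.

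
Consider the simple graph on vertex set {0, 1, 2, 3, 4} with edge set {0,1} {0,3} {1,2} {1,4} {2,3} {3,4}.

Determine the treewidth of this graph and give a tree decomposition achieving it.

Treewidth 2.
One such decomposition:
Bags: B1 = {0, 1, 3}  B2 = {1, 3, 4}  B3 = {1, 2, 3}
Tree: B1–B2, B2–B3

Each bag holds 3 vertices, so the decomposition has width 2, which upper-bounds the treewidth. The edges 1–0–3–4–1 form a cycle, so G is not a tree and its treewidth is at least 2. Hence tw(G) = 2 exactly.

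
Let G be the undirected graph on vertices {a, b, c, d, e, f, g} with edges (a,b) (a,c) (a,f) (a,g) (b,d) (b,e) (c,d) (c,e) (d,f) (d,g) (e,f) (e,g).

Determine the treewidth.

A width-3 tree decomposition is:
Bags: B1 = {a, d, e, g}  B2 = {a, d, e, f}  B3 = {a, b, d, e}  B4 = {a, c, d, e}
Tree: B1–B2, B2–B3, B3–B4
Every bag has size at most 4, so the width is 4 − 1 = 3 and tw(G) ≤ 3. For the lower bound: the 4 vertex sets {a,g}, {d,f}, {e}, {b} are disjoint, each induces a connected subgraph, and every pair is joined by at least one edge of G. Contracting each set to a single vertex therefore yields K_{4} as a minor, and since treewidth is minor-monotone, tw(G) ≥ tw(K_{4}) = 3. Therefore the treewidth is 3.

3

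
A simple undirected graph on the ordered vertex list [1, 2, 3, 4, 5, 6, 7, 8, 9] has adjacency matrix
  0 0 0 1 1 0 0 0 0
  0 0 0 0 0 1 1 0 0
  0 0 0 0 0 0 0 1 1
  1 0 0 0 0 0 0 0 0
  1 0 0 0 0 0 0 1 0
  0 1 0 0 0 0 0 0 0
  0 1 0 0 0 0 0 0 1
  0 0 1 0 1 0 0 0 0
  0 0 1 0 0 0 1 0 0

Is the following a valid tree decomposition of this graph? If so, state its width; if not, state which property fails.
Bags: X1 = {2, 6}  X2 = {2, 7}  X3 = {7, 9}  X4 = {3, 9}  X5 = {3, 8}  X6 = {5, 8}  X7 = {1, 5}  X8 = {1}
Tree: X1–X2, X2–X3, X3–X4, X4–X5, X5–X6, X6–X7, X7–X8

No — vertex 4 appears in no bag.

A tree decomposition must satisfy three properties: every vertex lies in some bag; for every edge, both endpoints lie together in some bag; and for every vertex, the bags containing it form a connected subtree. Here vertex 4 appears in no bag, so the decomposition is invalid.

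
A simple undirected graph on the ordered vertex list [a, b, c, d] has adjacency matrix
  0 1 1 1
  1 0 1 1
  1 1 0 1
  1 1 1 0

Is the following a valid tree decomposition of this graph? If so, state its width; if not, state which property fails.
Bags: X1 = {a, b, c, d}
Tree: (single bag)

Yes; width 3.

Checking the three conditions: (i) the bags cover all of {a, b, c, d}; (ii) for each edge, some bag contains both endpoints; (iii) the bags containing any fixed vertex form a subtree. All hold, so the decomposition is valid with width 4 − 1 = 3.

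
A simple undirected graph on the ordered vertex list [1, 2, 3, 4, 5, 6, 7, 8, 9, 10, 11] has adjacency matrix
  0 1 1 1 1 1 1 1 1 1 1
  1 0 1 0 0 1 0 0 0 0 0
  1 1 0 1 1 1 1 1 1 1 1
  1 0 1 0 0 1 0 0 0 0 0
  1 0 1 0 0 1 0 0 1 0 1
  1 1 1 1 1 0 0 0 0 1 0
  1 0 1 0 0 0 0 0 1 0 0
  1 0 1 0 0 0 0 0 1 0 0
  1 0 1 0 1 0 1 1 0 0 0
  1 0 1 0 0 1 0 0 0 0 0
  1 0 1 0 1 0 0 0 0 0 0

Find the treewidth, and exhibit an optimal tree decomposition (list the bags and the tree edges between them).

Treewidth 3.
One such decomposition:
Bags: B1 = {1, 3, 5, 9}  B2 = {1, 3, 5, 6}  B3 = {1, 3, 5, 11}  B4 = {1, 3, 6, 10}  B5 = {1, 2, 3, 6}  B6 = {1, 3, 7, 9}  B7 = {1, 3, 8, 9}  B8 = {1, 3, 4, 6}
Tree: B1–B2, B1–B3, B2–B4, B2–B5, B1–B6, B6–B7, B5–B8

The largest bag has 4 vertices, giving width 3; this decomposition certifies tw(G) ≤ 3. For the lower bound, the 4 vertices {1, 2, 3, 6} are pairwise adjacent, and any tree decomposition puts a clique entirely inside one bag — forcing width ≥ 3. Therefore the treewidth is 3.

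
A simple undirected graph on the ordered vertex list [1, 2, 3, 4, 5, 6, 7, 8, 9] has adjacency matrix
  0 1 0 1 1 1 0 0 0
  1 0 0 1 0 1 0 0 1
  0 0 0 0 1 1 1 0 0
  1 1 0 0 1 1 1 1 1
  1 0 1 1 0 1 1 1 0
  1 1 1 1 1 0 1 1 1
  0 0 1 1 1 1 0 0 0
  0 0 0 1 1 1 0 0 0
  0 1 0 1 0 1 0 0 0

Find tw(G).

A width-3 tree decomposition is:
Bags: B1 = {1, 2, 4, 6}  B2 = {1, 4, 5, 6}  B3 = {4, 5, 6, 7}  B4 = {2, 4, 6, 9}  B5 = {3, 5, 6, 7}  B6 = {4, 5, 6, 8}
Tree: B1–B2, B2–B3, B1–B4, B3–B5, B2–B6
The largest bag has 4 vertices, giving width 3; this decomposition certifies tw(G) ≤ 3. Conversely, {3, 5, 6, 7} is a clique of size 4, and the vertices of any clique must share a bag in every tree decomposition; so some bag has ≥ 4 vertices and tw(G) ≥ 3. Combining the bounds, tw(G) = 3.

3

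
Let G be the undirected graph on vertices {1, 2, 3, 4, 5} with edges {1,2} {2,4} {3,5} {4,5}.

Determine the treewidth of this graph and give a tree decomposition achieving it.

Every bag has size at most 2, so the width is 2 − 1 = 1 and tw(G) ≤ 1. Since G has at least one edge (e.g. 1–2), it is not an edgeless graph, so tw(G) ≥ 1. Combining the bounds, tw(G) = 1.

Treewidth 1.
One optimal decomposition is:
Bags: B1 = {1, 2}  B2 = {2, 4}  B3 = {4, 5}  B4 = {3, 5}
Tree: B1–B2, B2–B3, B3–B4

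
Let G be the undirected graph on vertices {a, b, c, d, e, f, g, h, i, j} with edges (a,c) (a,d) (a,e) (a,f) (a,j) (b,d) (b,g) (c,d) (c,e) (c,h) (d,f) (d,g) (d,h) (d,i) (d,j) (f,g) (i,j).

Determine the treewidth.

A width-2 tree decomposition is:
Bags: B1 = {a, d, f}  B2 = {a, d, j}  B3 = {a, c, d}  B4 = {c, d, h}  B5 = {d, f, g}  B6 = {b, d, g}  B7 = {a, c, e}  B8 = {d, i, j}
Tree: B1–B2, B1–B3, B3–B4, B1–B5, B5–B6, B3–B7, B2–B8
The largest bag has 3 vertices, giving width 2; this decomposition certifies tw(G) ≤ 2. For the lower bound, the 3 vertices {d, f, g} are pairwise adjacent, and any tree decomposition puts a clique entirely inside one bag — forcing width ≥ 2. Therefore the treewidth is 2.

2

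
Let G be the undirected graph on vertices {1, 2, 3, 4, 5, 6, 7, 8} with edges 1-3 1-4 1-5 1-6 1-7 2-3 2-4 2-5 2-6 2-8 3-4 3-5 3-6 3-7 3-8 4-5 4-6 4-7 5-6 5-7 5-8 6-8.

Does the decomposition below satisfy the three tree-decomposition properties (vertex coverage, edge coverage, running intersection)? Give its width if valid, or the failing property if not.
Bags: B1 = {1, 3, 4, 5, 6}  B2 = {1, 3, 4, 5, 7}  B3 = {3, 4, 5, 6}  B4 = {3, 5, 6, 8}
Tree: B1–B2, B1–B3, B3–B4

A tree decomposition must satisfy three properties: every vertex lies in some bag; for every edge, both endpoints lie together in some bag; and for every vertex, the bags containing it form a connected subtree. Here vertex 2 appears in no bag, so the decomposition is invalid.

No — vertex 2 appears in no bag.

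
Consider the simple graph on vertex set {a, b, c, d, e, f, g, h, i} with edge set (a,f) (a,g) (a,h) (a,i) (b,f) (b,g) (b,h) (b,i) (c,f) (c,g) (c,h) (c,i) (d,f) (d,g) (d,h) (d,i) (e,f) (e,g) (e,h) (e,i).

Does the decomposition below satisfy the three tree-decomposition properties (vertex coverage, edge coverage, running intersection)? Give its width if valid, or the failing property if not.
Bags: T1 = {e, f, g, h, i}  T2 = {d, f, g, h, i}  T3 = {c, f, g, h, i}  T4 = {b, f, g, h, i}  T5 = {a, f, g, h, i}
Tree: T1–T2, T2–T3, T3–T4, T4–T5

Checking the three conditions: (i) the bags cover all of {a, b, c, d, e, f, g, h, i}; (ii) for each edge, some bag contains both endpoints; (iii) the bags containing any fixed vertex form a subtree. All hold, so the decomposition is valid with width 5 − 1 = 4.

Yes; width 4.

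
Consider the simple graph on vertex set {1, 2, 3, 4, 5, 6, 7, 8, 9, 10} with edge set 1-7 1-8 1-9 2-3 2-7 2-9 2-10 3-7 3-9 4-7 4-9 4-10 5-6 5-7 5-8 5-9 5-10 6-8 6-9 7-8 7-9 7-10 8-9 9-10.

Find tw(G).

A width-3 tree decomposition is:
Bags: B1 = {2, 7, 9, 10}  B2 = {5, 7, 9, 10}  B3 = {2, 3, 7, 9}  B4 = {5, 7, 8, 9}  B5 = {1, 7, 8, 9}  B6 = {4, 7, 9, 10}  B7 = {5, 6, 8, 9}
Tree: B1–B2, B1–B3, B2–B4, B4–B5, B1–B6, B4–B7
The largest bag has 4 vertices, giving width 3; this decomposition certifies tw(G) ≤ 3. Conversely, {5, 6, 8, 9} is a clique of size 4, and the vertices of any clique must share a bag in every tree decomposition; so some bag has ≥ 4 vertices and tw(G) ≥ 3. Combining the bounds, tw(G) = 3.

3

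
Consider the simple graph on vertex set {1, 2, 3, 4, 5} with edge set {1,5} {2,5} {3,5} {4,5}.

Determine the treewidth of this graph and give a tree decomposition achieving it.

Treewidth 1.
One such decomposition:
Bags: B1 = {3, 5}  B2 = {2, 5}  B3 = {4, 5}  B4 = {1, 5}
Tree: B1–B2, B1–B3, B2–B4

Every bag has size at most 2, so the width is 2 − 1 = 1 and tw(G) ≤ 1. Since G has at least one edge (e.g. 3–5), it is not an edgeless graph, so tw(G) ≥ 1. Therefore the treewidth is 1.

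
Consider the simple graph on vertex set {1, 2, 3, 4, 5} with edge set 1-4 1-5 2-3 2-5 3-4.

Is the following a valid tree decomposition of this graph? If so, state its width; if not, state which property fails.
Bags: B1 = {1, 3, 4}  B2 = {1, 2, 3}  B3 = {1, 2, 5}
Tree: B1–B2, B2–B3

Yes; width 2.

Every vertex of G appears in some bag (union = {1, 2, 3, 4, 5}); every edge is covered by a bag; and for each vertex v the set of bags containing v is connected in the bag tree. The decomposition is therefore valid. The largest bag has 3 vertices, so the width is 2.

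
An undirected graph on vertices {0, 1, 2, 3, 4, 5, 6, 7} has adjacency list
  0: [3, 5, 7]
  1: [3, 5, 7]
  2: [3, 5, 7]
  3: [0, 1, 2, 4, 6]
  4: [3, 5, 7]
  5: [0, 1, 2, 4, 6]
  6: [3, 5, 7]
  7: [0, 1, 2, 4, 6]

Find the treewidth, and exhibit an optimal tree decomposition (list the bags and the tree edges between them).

Every bag has size at most 4, so the width is 4 − 1 = 3 and tw(G) ≤ 3. For the lower bound: the 4 vertex sets {6,7}, {4,5}, {3}, {2} are disjoint, each induces a connected subgraph, and every pair is joined by at least one edge of G. Contracting each set to a single vertex therefore yields K_{4} as a minor, and since treewidth is minor-monotone, tw(G) ≥ tw(K_{4}) = 3. Combining the bounds, tw(G) = 3.

Treewidth 3.
One optimal decomposition is:
Bags: B1 = {3, 5, 6, 7}  B2 = {3, 4, 5, 7}  B3 = {2, 3, 5, 7}  B4 = {0, 3, 5, 7}  B5 = {1, 3, 5, 7}
Tree: B1–B2, B2–B3, B3–B4, B4–B5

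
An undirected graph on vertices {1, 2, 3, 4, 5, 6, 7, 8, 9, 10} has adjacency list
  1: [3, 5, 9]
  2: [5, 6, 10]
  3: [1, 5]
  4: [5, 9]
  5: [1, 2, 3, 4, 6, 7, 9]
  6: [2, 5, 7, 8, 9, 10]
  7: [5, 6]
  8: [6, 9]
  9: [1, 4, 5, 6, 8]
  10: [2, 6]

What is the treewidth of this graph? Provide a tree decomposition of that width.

The largest bag has 3 vertices, giving width 2; this decomposition certifies tw(G) ≤ 2. On the other hand G contains the 3-clique {6, 8, 9}. A clique must lie in a single bag of any decomposition, so no decomposition can have width below 2. The upper and lower bounds meet at 2, so that is the treewidth.

Treewidth 2.
One such decomposition:
Bags: B1 = {2, 5, 6}  B2 = {5, 6, 7}  B3 = {5, 6, 9}  B4 = {1, 5, 9}  B5 = {2, 6, 10}  B6 = {4, 5, 9}  B7 = {1, 3, 5}  B8 = {6, 8, 9}
Tree: B1–B2, B1–B3, B3–B4, B1–B5, B3–B6, B4–B7, B3–B8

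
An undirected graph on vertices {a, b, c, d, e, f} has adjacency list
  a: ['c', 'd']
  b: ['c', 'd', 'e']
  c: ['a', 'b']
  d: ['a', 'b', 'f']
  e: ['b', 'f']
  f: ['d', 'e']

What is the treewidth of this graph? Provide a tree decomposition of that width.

Treewidth 2.
One optimal decomposition is:
Bags: B1 = {a, b, c}  B2 = {a, b, d}  B3 = {b, d, e}  B4 = {d, e, f}
Tree: B1–B2, B2–B3, B3–B4

Every bag has size at most 3, so the width is 3 − 1 = 2 and tw(G) ≤ 2. For the lower bound, G contains the cycle c–a–d–b–c, so G is not a forest; only forests have treewidth ≤ 1, hence tw(G) ≥ 2. The upper and lower bounds meet at 2, so that is the treewidth.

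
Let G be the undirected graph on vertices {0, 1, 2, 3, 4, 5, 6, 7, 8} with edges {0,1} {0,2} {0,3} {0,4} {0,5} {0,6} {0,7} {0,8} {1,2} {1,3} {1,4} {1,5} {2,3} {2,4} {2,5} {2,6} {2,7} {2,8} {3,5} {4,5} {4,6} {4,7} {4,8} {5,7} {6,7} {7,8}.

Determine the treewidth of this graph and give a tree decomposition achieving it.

Every bag has size at most 5, so the width is 5 − 1 = 4 and tw(G) ≤ 4. For the lower bound, the 5 vertices {0, 1, 2, 3, 5} are pairwise adjacent, and any tree decomposition puts a clique entirely inside one bag — forcing width ≥ 4. The upper and lower bounds meet at 4, so that is the treewidth.

Treewidth 4.
One optimal decomposition is:
Bags: B1 = {0, 2, 4, 5, 7}  B2 = {0, 2, 4, 7, 8}  B3 = {0, 1, 2, 4, 5}  B4 = {0, 1, 2, 3, 5}  B5 = {0, 2, 4, 6, 7}
Tree: B1–B2, B1–B3, B3–B4, B2–B5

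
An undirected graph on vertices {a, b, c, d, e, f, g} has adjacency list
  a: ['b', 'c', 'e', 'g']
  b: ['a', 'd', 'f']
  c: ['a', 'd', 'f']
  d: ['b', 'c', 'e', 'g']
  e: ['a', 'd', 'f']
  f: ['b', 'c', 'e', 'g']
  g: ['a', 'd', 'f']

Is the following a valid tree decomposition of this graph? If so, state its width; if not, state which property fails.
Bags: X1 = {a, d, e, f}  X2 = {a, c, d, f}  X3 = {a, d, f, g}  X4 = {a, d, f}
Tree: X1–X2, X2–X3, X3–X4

A tree decomposition must satisfy three properties: every vertex lies in some bag; for every edge, both endpoints lie together in some bag; and for every vertex, the bags containing it form a connected subtree. Here vertex b appears in no bag, so the decomposition is invalid.

No — vertex b appears in no bag.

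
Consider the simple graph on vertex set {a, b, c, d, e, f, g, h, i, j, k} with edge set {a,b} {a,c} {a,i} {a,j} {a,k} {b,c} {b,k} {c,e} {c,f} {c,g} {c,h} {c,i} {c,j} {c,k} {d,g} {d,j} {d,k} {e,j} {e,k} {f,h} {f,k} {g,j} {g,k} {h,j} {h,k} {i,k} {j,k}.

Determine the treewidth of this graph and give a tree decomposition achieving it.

Each bag holds 4 vertices, so the decomposition has width 3, which upper-bounds the treewidth. On the other hand G contains the 4-clique {d, g, j, k}. A clique must lie in a single bag of any decomposition, so no decomposition can have width below 3. Therefore the treewidth is 3.

Treewidth 3.
One optimal decomposition is:
Bags: B1 = {c, e, j, k}  B2 = {c, g, j, k}  B3 = {a, c, j, k}  B4 = {a, b, c, k}  B5 = {c, h, j, k}  B6 = {c, f, h, k}  B7 = {a, c, i, k}  B8 = {d, g, j, k}
Tree: B1–B2, B2–B3, B3–B4, B2–B5, B5–B6, B3–B7, B2–B8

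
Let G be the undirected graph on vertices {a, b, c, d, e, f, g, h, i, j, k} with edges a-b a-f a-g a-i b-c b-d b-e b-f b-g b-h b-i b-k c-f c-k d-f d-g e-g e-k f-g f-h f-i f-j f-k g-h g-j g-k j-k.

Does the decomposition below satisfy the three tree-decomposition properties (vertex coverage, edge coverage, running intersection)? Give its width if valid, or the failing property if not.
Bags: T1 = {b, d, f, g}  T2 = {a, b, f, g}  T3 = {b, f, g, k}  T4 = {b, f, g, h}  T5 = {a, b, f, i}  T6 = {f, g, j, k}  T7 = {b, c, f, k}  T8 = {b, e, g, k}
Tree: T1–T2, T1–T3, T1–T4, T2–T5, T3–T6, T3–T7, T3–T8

Yes; width 3.

Vertex coverage: the bags together contain {a, b, c, d, e, f, g, h, i, j, k}, the full vertex set. Edge coverage: each edge of G has both endpoints in at least one bag. Running intersection: for every vertex, the bags containing it form a connected subtree. All three properties hold, so this is a valid tree decomposition of width max|bag| − 1 = 3, and hence tw(G) ≤ 3.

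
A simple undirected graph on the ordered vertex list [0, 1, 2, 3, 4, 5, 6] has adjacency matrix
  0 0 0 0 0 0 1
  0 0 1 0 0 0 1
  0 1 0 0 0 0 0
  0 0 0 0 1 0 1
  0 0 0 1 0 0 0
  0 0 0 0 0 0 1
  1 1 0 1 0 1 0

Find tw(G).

A width-1 tree decomposition is:
Bags: B1 = {5, 6}  B2 = {1, 6}  B3 = {3, 6}  B4 = {1, 2}  B5 = {0, 6}  B6 = {3, 4}
Tree: B1–B2, B1–B3, B2–B4, B2–B5, B3–B6
Every bag has size at most 2, so the width is 2 − 1 = 1 and tw(G) ≤ 1. Since G has at least one edge (e.g. 5–6), it is not an edgeless graph, so tw(G) ≥ 1. The upper and lower bounds meet at 1, so that is the treewidth.

1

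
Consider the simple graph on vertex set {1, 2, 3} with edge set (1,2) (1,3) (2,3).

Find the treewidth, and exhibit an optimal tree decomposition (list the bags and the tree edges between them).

A single bag containing all 3 vertices is trivially a valid decomposition of width 2. On the other hand G contains the 3-clique {1, 2, 3}. A clique must lie in a single bag of any decomposition, so no decomposition can have width below 2. Combining the bounds, tw(G) = 2.

Treewidth 2.
One optimal decomposition is:
Bags: B1 = {1, 2, 3}
Tree: (single bag)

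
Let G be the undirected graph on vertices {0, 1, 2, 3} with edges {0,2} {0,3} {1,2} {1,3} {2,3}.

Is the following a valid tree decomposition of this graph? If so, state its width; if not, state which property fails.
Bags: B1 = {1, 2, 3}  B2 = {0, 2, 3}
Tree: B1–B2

Yes; width 2.

Every vertex of G appears in some bag (union = {0, 1, 2, 3}); every edge is covered by a bag; and for each vertex v the set of bags containing v is connected in the bag tree. The decomposition is therefore valid. The largest bag has 3 vertices, so the width is 2.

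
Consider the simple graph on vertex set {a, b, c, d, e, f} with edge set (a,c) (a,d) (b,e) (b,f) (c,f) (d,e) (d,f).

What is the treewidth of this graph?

A width-2 tree decomposition is:
Bags: B1 = {a, c, f}  B2 = {a, d, f}  B3 = {b, d, f}  B4 = {b, d, e}
Tree: B1–B2, B2–B3, B3–B4
Each bag holds 3 vertices, so the decomposition has width 2, which upper-bounds the treewidth. For the lower bound, G contains the cycle c–a–d–f–c, so G is not a forest; only forests have treewidth ≤ 1, hence tw(G) ≥ 2. The upper and lower bounds meet at 2, so that is the treewidth.

2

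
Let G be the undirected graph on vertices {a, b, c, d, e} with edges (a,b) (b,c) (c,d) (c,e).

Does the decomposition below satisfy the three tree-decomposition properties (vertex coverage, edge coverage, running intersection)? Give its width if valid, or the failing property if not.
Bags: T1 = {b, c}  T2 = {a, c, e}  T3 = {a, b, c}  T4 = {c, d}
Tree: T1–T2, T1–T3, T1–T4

A tree decomposition must satisfy three properties: every vertex lies in some bag; for every edge, both endpoints lie together in some bag; and for every vertex, the bags containing it form a connected subtree. Here bags containing vertex a are not connected in the tree, so the decomposition is invalid.

No — bags containing vertex a are not connected in the tree.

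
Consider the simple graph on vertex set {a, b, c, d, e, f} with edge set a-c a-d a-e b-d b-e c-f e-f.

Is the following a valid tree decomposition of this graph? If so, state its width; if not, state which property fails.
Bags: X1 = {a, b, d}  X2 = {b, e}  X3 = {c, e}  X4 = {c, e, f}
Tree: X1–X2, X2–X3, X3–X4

A tree decomposition must satisfy three properties: every vertex lies in some bag; for every edge, both endpoints lie together in some bag; and for every vertex, the bags containing it form a connected subtree. Here edge (a,e) lies in no bag, so the decomposition is invalid.

No — edge (a,e) lies in no bag.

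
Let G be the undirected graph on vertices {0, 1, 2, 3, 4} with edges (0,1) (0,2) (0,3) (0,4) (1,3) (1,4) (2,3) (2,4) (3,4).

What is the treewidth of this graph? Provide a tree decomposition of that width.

Every bag has size at most 4, so the width is 4 − 1 = 3 and tw(G) ≤ 3. Conversely, {0, 1, 3, 4} is a clique of size 4, and the vertices of any clique must share a bag in every tree decomposition; so some bag has ≥ 4 vertices and tw(G) ≥ 3. Combining the bounds, tw(G) = 3.

Treewidth 3.
One optimal decomposition is:
Bags: B1 = {0, 2, 3, 4}  B2 = {0, 1, 3, 4}
Tree: B1–B2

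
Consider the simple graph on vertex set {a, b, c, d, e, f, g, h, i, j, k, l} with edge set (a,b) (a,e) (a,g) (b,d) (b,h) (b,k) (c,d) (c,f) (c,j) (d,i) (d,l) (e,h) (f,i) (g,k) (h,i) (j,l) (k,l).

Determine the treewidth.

3

A width-3 tree decomposition is:
Bags: B1 = {a, e, g, k}  B2 = {a, b, e, k}  B3 = {b, e, h, k}  B4 = {b, h, k, l}  B5 = {b, d, h, l}  B6 = {d, h, i, l}  B7 = {d, i, j, l}  B8 = {c, d, i, j}  B9 = {c, f, i, j}
Tree: B1–B2, B2–B3, B3–B4, B4–B5, B5–B6, B6–B7, B7–B8, B8–B9
Each bag holds 4 vertices, so the decomposition has width 3, which upper-bounds the treewidth. For the lower bound: the 4 vertex sets {a,e,g}, {k}, {b}, {d,h,i,l} are disjoint, each induces a connected subgraph, and every pair is joined by at least one edge of G. Contracting each set to a single vertex therefore yields K_{4} as a minor, and since treewidth is minor-monotone, tw(G) ≥ tw(K_{4}) = 3. Hence tw(G) = 3 exactly.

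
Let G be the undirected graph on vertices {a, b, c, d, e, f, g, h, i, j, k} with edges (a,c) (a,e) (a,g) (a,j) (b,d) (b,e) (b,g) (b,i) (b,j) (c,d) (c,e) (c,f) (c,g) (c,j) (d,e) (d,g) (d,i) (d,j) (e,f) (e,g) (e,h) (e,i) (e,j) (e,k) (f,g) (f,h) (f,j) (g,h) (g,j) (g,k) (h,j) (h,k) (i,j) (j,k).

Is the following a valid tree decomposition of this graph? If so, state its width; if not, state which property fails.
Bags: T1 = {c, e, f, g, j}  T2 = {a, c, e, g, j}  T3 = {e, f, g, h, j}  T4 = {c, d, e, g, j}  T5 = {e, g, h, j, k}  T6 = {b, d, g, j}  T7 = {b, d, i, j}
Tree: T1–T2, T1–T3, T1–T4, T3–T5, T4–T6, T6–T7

No — edge (e,b) lies in no bag.

A tree decomposition must satisfy three properties: every vertex lies in some bag; for every edge, both endpoints lie together in some bag; and for every vertex, the bags containing it form a connected subtree. Here edge (e,b) lies in no bag, so the decomposition is invalid.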